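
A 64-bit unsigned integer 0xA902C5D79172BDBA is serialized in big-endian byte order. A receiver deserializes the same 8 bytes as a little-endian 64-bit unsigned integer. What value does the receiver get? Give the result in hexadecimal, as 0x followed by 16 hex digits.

0xBABD7291D7C502A9

Stored big-endian, the bytes at ascending addresses are A9 02 C5 D7 91 72 BD BA.
Read back as little-endian, the first byte is least significant, giving 0xBABD7291D7C502A9.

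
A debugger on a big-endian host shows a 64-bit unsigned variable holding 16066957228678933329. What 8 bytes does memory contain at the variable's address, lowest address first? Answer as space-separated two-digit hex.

16066957228678933329 in hexadecimal, padded to 64 bits, is 0xDEF94C791CCD6B51.
Split into bytes (most-significant first): DE F9 4C 79 1C CD 6B 51.
Big-endian: lowest address holds the most-significant byte.
So the memory order matches the most-significant-first order: DE F9 4C 79 1C CD 6B 51.

DE F9 4C 79 1C CD 6B 51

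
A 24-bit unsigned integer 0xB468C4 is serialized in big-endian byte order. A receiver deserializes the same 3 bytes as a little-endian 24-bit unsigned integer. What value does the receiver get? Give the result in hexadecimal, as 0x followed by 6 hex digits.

0xC468B4

Stored big-endian, the bytes at ascending addresses are B4 68 C4.
Read back as little-endian, the first byte is least significant, giving 0xC468B4.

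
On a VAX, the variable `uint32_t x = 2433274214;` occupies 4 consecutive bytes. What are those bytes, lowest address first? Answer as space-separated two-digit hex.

66 D1 08 91

2433274214 in hexadecimal, padded to 32 bits, is 0x9108D166.
Split into bytes (most-significant first): 91 08 D1 66.
Little-endian stores the least-significant byte at the lowest address.
So at ascending addresses the bytes are 66 D1 08 91.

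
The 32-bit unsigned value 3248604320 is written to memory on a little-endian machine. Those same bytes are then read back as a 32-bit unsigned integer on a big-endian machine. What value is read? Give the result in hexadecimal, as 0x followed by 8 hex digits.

0xA0C4A1C1

3248604320 in 32-bit hexadecimal is 0xC1A1C4A0.
Stored little-endian, the bytes at ascending addresses are A0 C4 A1 C1.
Read back as big-endian, the last byte is least significant, giving 0xA0C4A1C1.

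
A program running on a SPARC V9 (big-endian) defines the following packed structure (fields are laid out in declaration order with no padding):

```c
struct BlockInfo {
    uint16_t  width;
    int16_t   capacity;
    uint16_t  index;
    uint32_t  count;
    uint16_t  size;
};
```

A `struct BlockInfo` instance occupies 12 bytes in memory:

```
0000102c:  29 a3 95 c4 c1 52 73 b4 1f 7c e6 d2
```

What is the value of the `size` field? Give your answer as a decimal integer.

59090

`size` follows `width` (2 B), `capacity` (2 B), `index` (2 B), `count` (4 B), so it starts at offset 2 + 2 + 2 + 4 = 10 and occupies 2 bytes.
Bytes at offsets 10..11: E6 D2.
In big-endian order the high byte comes first in memory.
The bytes are already most-significant first: 0xE6D2.
0xE6D2 = 59090.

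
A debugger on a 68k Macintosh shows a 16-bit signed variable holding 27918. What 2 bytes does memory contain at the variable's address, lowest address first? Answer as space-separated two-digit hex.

6D 0E

27918 in hexadecimal, padded to 16 bits, is 0x6D0E.
Split into bytes (most-significant first): 6D 0E.
In big-endian order the high byte comes first in memory.
So the memory order matches the most-significant-first order: 6D 0E.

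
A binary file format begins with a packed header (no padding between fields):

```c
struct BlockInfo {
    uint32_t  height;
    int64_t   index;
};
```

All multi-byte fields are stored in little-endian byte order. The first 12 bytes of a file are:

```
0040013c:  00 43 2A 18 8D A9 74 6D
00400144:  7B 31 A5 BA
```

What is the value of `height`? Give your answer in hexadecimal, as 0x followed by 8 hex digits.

0x182A4300

`height` is the first field, at byte offset 0, occupying 4 bytes.
Bytes at offsets 0..3: 00 43 2A 18.
Little-endian stores the least-significant byte at the lowest address.
Reassemble most-significant byte first: 18 2A 43 00 → 0x182A4300.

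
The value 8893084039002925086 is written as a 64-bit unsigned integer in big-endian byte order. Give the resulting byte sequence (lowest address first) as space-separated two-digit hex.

7B 6A 94 D0 DE 77 28 1E

8893084039002925086 in hexadecimal, padded to 64 bits, is 0x7B6A94D0DE77281E.
Split into bytes (most-significant first): 7B 6A 94 D0 DE 77 28 1E.
Big-endian: lowest address holds the most-significant byte.
So the memory order matches the most-significant-first order: 7B 6A 94 D0 DE 77 28 1E.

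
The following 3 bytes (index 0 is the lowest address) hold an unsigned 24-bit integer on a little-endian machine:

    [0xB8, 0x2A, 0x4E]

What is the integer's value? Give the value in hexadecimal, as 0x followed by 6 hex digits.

0x4E2AB8

Little-endian: lowest address holds the least-significant byte.
Reassemble most-significant byte first: 4E 2A B8 → 0x4E2AB8.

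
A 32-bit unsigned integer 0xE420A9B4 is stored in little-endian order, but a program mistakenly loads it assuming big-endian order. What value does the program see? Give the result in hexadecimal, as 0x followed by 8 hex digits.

Stored little-endian, the bytes at ascending addresses are B4 A9 20 E4.
Read back as big-endian, the last byte is least significant, giving 0xB4A920E4.

0xB4A920E4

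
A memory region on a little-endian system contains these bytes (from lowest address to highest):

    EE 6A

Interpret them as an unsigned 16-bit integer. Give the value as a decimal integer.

27374

In little-endian order the low byte comes first in memory.
Reassemble most-significant byte first: 6A EE → 0x6AEE.
0x6AEE = 27374.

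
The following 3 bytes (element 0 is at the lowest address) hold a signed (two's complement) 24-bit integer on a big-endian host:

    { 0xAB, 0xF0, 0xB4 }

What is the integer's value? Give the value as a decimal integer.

Big-endian: lowest address holds the most-significant byte.
The bytes are already most-significant first: 0xABF0B4.
Top bit is set, so as a signed 24-bit value this is 0xABF0B4 − 2^24 = -5508940.

-5508940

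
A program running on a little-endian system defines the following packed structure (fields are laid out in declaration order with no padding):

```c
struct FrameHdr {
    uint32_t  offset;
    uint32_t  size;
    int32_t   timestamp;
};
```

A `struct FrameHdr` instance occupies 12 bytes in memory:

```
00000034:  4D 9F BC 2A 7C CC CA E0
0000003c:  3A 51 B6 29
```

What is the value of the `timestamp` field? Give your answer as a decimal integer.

699814202

`timestamp` follows `offset` (4 B), `size` (4 B), so it starts at offset 4 + 4 = 8 and occupies 4 bytes.
Bytes at offsets 8..11: 3A 51 B6 29.
In little-endian order the low byte comes first in memory.
Reassemble most-significant byte first: 29 B6 51 3A → 0x29B6513A.
0x29B6513A = 699814202.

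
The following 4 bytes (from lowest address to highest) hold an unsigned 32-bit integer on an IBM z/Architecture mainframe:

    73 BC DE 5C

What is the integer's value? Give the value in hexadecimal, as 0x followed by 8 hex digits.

0x73BCDE5C

Big-endian: lowest address holds the most-significant byte.
The bytes are already most-significant first: 0x73BCDE5C.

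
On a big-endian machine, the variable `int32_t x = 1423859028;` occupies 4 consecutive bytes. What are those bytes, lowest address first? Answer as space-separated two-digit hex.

54 DE 5D 54

1423859028 in hexadecimal, padded to 32 bits, is 0x54DE5D54.
Split into bytes (most-significant first): 54 DE 5D 54.
Big-endian: lowest address holds the most-significant byte.
So the memory order matches the most-significant-first order: 54 DE 5D 54.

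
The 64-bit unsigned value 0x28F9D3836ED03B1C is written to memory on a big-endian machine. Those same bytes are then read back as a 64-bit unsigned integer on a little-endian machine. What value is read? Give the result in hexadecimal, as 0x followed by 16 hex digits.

Stored big-endian, the bytes at ascending addresses are 28 F9 D3 83 6E D0 3B 1C.
Read back as little-endian, the first byte is least significant, giving 0x1C3BD06E83D3F928.

0x1C3BD06E83D3F928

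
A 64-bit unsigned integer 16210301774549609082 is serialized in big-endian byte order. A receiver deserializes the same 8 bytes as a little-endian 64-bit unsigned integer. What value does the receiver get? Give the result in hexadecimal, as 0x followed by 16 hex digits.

0x7AEAE9FD938FF6E0

16210301774549609082 in 64-bit hexadecimal is 0xE0F68F93FDE9EA7A.
Stored big-endian, the bytes at ascending addresses are E0 F6 8F 93 FD E9 EA 7A.
Read back as little-endian, the first byte is least significant, giving 0x7AEAE9FD938FF6E0.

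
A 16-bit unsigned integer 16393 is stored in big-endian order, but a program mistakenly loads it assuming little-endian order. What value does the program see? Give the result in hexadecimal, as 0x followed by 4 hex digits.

0x0940

16393 in 16-bit hexadecimal is 0x4009.
Stored big-endian, the bytes at ascending addresses are 40 09.
Read back as little-endian, the first byte is least significant, giving 0x0940.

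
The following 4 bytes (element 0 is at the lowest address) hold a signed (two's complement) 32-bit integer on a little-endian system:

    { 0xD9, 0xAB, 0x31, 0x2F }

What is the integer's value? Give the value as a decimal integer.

791784409

Little-endian stores the least-significant byte at the lowest address.
Reassemble most-significant byte first: 2F 31 AB D9 → 0x2F31ABD9.
0x2F31ABD9 = 791784409.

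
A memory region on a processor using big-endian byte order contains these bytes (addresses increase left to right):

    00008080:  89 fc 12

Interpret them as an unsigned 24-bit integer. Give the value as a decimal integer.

9042962

Big-endian: lowest address holds the most-significant byte.
The bytes are already most-significant first: 0x89FC12.
0x89FC12 = 9042962.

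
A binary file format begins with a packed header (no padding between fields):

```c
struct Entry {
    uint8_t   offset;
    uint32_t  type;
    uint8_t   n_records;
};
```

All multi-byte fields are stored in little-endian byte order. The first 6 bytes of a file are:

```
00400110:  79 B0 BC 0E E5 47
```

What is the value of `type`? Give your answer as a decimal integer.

3842948272

`type` follows `offset` (1 byte), so it starts at byte offset 1 and occupies 4 bytes.
Bytes at offsets 1..4: B0 BC 0E E5.
In little-endian order the low byte comes first in memory.
Reassemble most-significant byte first: E5 0E BC B0 → 0xE50EBCB0.
0xE50EBCB0 = 3842948272.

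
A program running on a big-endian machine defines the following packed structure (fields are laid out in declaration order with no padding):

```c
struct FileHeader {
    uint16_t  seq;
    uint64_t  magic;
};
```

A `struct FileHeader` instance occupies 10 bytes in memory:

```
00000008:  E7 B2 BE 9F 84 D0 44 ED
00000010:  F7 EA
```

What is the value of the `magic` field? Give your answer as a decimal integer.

`magic` follows `seq` (2 bytes), so it starts at byte offset 2 and occupies 8 bytes.
Bytes at offsets 2..9: BE 9F 84 D0 44 ED F7 EA.
Big-endian: lowest address holds the most-significant byte.
The bytes are already most-significant first: 0xBE9F84D044EDF7EA.
0xBE9F84D044EDF7EA = 13735843418547812330.

13735843418547812330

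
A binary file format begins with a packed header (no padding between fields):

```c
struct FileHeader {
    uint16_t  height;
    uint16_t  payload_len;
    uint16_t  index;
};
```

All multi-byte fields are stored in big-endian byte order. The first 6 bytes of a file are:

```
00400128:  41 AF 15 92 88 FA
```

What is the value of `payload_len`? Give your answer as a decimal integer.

`payload_len` follows `height` (2 bytes), so it starts at byte offset 2 and occupies 2 bytes.
Bytes at offsets 2..3: 15 92.
In big-endian order the high byte comes first in memory.
The bytes are already most-significant first: 0x1592.
0x1592 = 5522.

5522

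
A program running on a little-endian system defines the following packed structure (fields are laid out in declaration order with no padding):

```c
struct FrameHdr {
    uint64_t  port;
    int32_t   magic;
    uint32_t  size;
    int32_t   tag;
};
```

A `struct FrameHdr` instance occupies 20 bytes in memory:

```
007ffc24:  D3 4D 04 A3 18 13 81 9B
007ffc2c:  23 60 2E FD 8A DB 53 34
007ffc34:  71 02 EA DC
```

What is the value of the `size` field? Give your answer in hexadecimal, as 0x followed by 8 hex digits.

0x3453DB8A

`size` follows `port` (8 B), `magic` (4 B), so it starts at offset 8 + 4 = 12 and occupies 4 bytes.
Bytes at offsets 12..15: 8A DB 53 34.
Little-endian: lowest address holds the least-significant byte.
Reassemble most-significant byte first: 34 53 DB 8A → 0x3453DB8A.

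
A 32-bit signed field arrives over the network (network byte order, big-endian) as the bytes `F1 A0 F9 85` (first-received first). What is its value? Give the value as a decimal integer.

-241108603

In big-endian order the high byte comes first in memory.
The bytes are already most-significant first: 0xF1A0F985.
Top bit is set, so as a signed 32-bit value this is 0xF1A0F985 − 2^32 = -241108603.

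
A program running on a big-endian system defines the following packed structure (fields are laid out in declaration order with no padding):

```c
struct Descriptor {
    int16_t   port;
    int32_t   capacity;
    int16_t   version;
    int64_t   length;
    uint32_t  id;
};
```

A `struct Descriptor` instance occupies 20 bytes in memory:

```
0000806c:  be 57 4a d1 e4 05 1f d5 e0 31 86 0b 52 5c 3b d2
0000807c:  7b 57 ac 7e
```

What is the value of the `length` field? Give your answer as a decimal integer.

-2291903352170333230

`length` follows `port` (2 B), `capacity` (4 B), `version` (2 B), so it starts at offset 2 + 4 + 2 = 8 and occupies 8 bytes.
Bytes at offsets 8..15: E0 31 86 0B 52 5C 3B D2.
Big-endian stores the most-significant byte at the lowest address.
The bytes are already most-significant first: 0xE031860B525C3BD2.
Top bit is set, so as a signed 64-bit value this is 0xE031860B525C3BD2 − 2^64 = -2291903352170333230.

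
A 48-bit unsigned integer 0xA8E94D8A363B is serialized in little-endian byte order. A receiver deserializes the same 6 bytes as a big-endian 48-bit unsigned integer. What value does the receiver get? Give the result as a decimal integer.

Stored little-endian, the bytes at ascending addresses are 3B 36 8A 4D E9 A8.
Read back as big-endian, the last byte is least significant, giving 0x3B368A4DE9A8.
0x3B368A4DE9A8 = 65105434634664.

65105434634664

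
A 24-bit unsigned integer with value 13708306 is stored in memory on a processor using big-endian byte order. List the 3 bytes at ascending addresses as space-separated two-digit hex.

13708306 in hexadecimal, padded to 24 bits, is 0xD12C12.
Split into bytes (most-significant first): D1 2C 12.
In big-endian order the high byte comes first in memory.
So the memory order matches the most-significant-first order: D1 2C 12.

D1 2C 12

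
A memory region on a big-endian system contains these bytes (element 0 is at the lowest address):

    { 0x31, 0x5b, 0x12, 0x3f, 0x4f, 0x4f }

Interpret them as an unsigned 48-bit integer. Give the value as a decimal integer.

54267217923919

Big-endian stores the most-significant byte at the lowest address.
The bytes are already most-significant first: 0x315B123F4F4F.
0x315B123F4F4F = 54267217923919.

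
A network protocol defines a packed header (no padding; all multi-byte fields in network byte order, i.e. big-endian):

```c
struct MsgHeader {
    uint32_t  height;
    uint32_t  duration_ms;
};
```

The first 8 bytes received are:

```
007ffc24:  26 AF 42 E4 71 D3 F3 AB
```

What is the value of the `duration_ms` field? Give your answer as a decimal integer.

1909715883

`duration_ms` follows `height` (4 bytes), so it starts at byte offset 4 and occupies 4 bytes.
Bytes at offsets 4..7: 71 D3 F3 AB.
Big-endian stores the most-significant byte at the lowest address.
The bytes are already most-significant first: 0x71D3F3AB.
0x71D3F3AB = 1909715883.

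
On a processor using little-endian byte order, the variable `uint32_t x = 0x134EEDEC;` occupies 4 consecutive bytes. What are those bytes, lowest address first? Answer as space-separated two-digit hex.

Split into bytes (most-significant first): 13 4E ED EC.
Little-endian stores the least-significant byte at the lowest address.
So at ascending addresses the bytes are EC ED 4E 13.

EC ED 4E 13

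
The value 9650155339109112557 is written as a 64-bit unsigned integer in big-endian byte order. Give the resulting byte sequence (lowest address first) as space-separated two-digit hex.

9650155339109112557 in hexadecimal, padded to 64 bits, is 0x85EC3D26F6F01AED.
Split into bytes (most-significant first): 85 EC 3D 26 F6 F0 1A ED.
Big-endian stores the most-significant byte at the lowest address.
So the memory order matches the most-significant-first order: 85 EC 3D 26 F6 F0 1A ED.

85 EC 3D 26 F6 F0 1A ED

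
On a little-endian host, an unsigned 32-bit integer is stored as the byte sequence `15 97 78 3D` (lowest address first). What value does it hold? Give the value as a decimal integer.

Little-endian: lowest address holds the least-significant byte.
Reassemble most-significant byte first: 3D 78 97 15 → 0x3D789715.
0x3D789715 = 1031313173.

1031313173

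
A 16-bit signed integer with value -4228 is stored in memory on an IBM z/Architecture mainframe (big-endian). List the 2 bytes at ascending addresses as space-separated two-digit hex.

EF 7C

Two's complement of -4228 in 16 bits: 4228 = 0x1084; invert → 0xEF7B; add 1 → 0xEF7C.
Split into bytes (most-significant first): EF 7C.
Big-endian stores the most-significant byte at the lowest address.
So the memory order matches the most-significant-first order: EF 7C.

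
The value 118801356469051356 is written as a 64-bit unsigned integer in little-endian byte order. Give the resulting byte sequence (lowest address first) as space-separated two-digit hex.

DC 1F 2C 4B 34 11 A6 01

118801356469051356 in hexadecimal, padded to 64 bits, is 0x01A611344B2C1FDC.
Split into bytes (most-significant first): 01 A6 11 34 4B 2C 1F DC.
Little-endian: lowest address holds the least-significant byte.
So at ascending addresses the bytes are DC 1F 2C 4B 34 11 A6 01.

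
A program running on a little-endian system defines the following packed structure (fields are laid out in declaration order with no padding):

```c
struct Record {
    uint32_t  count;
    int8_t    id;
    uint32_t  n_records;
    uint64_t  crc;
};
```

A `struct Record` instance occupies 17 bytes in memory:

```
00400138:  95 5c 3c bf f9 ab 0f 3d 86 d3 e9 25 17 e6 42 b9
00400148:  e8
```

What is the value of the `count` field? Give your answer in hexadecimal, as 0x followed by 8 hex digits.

0xBF3C5C95

`count` is the first field, at byte offset 0, occupying 4 bytes.
Bytes at offsets 0..3: 95 5C 3C BF.
In little-endian order the low byte comes first in memory.
Reassemble most-significant byte first: BF 3C 5C 95 → 0xBF3C5C95.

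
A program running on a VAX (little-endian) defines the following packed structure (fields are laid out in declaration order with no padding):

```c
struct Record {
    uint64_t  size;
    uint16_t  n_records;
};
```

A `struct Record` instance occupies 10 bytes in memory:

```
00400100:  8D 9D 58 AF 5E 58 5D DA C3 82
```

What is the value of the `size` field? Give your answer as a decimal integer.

15734829836794371469

`size` is the first field, at byte offset 0, occupying 8 bytes.
Bytes at offsets 0..7: 8D 9D 58 AF 5E 58 5D DA.
Little-endian stores the least-significant byte at the lowest address.
Reassemble most-significant byte first: DA 5D 58 5E AF 58 9D 8D → 0xDA5D585EAF589D8D.
0xDA5D585EAF589D8D = 15734829836794371469.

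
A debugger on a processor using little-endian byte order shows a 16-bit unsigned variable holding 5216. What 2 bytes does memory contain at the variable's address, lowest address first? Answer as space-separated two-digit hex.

5216 in hexadecimal, padded to 16 bits, is 0x1460.
Split into bytes (most-significant first): 14 60.
Little-endian stores the least-significant byte at the lowest address.
So at ascending addresses the bytes are 60 14.

60 14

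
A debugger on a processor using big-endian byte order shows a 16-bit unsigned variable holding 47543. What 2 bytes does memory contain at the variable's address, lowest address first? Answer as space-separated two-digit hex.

B9 B7

47543 in hexadecimal, padded to 16 bits, is 0xB9B7.
Split into bytes (most-significant first): B9 B7.
In big-endian order the high byte comes first in memory.
So the memory order matches the most-significant-first order: B9 B7.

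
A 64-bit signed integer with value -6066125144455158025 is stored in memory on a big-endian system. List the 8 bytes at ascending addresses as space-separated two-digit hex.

Two's complement of -6066125144455158025 in 64 bits: 6066125144455158025 = 0x542F34ADDE509909; invert → 0xABD0CB5221AF66F6; add 1 → 0xABD0CB5221AF66F7.
Split into bytes (most-significant first): AB D0 CB 52 21 AF 66 F7.
Big-endian stores the most-significant byte at the lowest address.
So the memory order matches the most-significant-first order: AB D0 CB 52 21 AF 66 F7.

AB D0 CB 52 21 AF 66 F7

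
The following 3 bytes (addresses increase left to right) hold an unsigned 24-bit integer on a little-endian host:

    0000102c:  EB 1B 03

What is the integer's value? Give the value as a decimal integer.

Little-endian: lowest address holds the least-significant byte.
Reassemble most-significant byte first: 03 1B EB → 0x031BEB.
0x031BEB = 203755.

203755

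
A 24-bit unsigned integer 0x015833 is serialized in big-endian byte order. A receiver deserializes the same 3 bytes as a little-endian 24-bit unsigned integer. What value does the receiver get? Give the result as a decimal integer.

3364865

Stored big-endian, the bytes at ascending addresses are 01 58 33.
Read back as little-endian, the first byte is least significant, giving 0x335801.
0x335801 = 3364865.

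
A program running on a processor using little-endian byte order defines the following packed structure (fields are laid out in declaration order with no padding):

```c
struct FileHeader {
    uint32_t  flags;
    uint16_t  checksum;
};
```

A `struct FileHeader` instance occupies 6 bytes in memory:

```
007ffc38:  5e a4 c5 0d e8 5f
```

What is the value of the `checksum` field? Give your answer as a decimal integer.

`checksum` follows `flags` (4 bytes), so it starts at byte offset 4 and occupies 2 bytes.
Bytes at offsets 4..5: E8 5F.
Little-endian stores the least-significant byte at the lowest address.
Reassemble most-significant byte first: 5F E8 → 0x5FE8.
0x5FE8 = 24552.

24552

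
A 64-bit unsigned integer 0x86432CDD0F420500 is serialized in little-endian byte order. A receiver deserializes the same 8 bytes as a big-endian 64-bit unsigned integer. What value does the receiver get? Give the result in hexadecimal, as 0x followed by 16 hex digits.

Stored little-endian, the bytes at ascending addresses are 00 05 42 0F DD 2C 43 86.
Read back as big-endian, the last byte is least significant, giving 0x0005420FDD2C4386.

0x0005420FDD2C4386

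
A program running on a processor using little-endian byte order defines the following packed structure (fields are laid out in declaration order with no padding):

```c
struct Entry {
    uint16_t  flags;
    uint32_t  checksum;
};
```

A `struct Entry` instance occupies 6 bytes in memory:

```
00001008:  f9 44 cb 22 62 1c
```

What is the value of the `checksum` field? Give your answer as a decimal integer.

476193483

`checksum` follows `flags` (2 bytes), so it starts at byte offset 2 and occupies 4 bytes.
Bytes at offsets 2..5: CB 22 62 1C.
Little-endian: lowest address holds the least-significant byte.
Reassemble most-significant byte first: 1C 62 22 CB → 0x1C6222CB.
0x1C6222CB = 476193483.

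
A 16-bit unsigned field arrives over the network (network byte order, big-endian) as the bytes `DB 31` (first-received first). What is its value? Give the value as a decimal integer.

Big-endian stores the most-significant byte at the lowest address.
The bytes are already most-significant first: 0xDB31.
0xDB31 = 56113.

56113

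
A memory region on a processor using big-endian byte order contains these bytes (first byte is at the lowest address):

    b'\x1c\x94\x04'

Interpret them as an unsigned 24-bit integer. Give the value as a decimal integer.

In big-endian order the high byte comes first in memory.
The bytes are already most-significant first: 0x1C9404.
0x1C9404 = 1872900.

1872900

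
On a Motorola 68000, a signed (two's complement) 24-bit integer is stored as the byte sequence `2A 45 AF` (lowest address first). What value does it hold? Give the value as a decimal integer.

In big-endian order the high byte comes first in memory.
The bytes are already most-significant first: 0x2A45AF.
0x2A45AF = 2770351.

2770351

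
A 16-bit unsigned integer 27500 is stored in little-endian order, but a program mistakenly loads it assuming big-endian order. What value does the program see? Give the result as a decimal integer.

27755

27500 in 16-bit hexadecimal is 0x6B6C.
Stored little-endian, the bytes at ascending addresses are 6C 6B.
Read back as big-endian, the last byte is least significant, giving 0x6C6B.
0x6C6B = 27755.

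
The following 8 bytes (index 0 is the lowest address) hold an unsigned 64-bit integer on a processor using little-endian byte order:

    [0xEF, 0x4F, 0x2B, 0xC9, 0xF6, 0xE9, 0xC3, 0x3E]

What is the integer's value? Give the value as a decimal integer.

In little-endian order the low byte comes first in memory.
Reassemble most-significant byte first: 3E C3 E9 F6 C9 2B 4F EF → 0x3EC3E9F6C92B4FEF.
0x3EC3E9F6C92B4FEF = 4522715696956395503.

4522715696956395503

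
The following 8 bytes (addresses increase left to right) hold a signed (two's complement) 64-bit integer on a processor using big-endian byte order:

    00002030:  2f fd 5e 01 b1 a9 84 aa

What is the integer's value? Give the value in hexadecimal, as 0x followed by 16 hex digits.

Big-endian stores the most-significant byte at the lowest address.
The bytes are already most-significant first: 0x2FFD5E01B1A984AA.

0x2FFD5E01B1A984AA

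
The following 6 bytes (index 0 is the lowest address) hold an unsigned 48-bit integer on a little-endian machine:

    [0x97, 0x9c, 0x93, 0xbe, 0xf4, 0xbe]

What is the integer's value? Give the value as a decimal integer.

Little-endian: lowest address holds the least-significant byte.
Reassemble most-significant byte first: BE F4 BE 93 9C 97 → 0xBEF4BE939C97.
0xBEF4BE939C97 = 209958378642583.

209958378642583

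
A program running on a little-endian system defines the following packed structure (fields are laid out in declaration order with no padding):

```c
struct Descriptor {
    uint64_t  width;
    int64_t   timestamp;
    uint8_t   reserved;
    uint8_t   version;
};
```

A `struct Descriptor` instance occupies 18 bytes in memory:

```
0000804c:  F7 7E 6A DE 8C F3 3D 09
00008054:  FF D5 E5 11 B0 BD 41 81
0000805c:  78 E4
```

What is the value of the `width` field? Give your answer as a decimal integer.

665956106273193719

`width` is the first field, at byte offset 0, occupying 8 bytes.
Bytes at offsets 0..7: F7 7E 6A DE 8C F3 3D 09.
In little-endian order the low byte comes first in memory.
Reassemble most-significant byte first: 09 3D F3 8C DE 6A 7E F7 → 0x093DF38CDE6A7EF7.
0x093DF38CDE6A7EF7 = 665956106273193719.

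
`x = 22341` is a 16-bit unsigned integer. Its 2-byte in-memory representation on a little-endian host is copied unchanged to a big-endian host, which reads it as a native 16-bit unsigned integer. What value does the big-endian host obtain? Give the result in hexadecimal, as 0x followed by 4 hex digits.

22341 in 16-bit hexadecimal is 0x5745.
Stored little-endian, the bytes at ascending addresses are 45 57.
Read back as big-endian, the last byte is least significant, giving 0x4557.

0x4557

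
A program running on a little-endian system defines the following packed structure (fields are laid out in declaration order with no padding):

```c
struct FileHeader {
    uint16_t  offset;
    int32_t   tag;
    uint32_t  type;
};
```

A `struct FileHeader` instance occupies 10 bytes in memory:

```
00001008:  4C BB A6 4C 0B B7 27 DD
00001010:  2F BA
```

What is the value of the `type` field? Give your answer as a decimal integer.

3123698983

`type` follows `offset` (2 B), `tag` (4 B), so it starts at offset 2 + 4 = 6 and occupies 4 bytes.
Bytes at offsets 6..9: 27 DD 2F BA.
Little-endian: lowest address holds the least-significant byte.
Reassemble most-significant byte first: BA 2F DD 27 → 0xBA2FDD27.
0xBA2FDD27 = 3123698983.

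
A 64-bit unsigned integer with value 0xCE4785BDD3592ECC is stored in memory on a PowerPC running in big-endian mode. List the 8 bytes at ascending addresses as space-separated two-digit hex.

Split into bytes (most-significant first): CE 47 85 BD D3 59 2E CC.
In big-endian order the high byte comes first in memory.
So the memory order matches the most-significant-first order: CE 47 85 BD D3 59 2E CC.

CE 47 85 BD D3 59 2E CC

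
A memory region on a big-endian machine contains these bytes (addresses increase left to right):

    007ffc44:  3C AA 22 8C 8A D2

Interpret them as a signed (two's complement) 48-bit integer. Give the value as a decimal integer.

Big-endian stores the most-significant byte at the lowest address.
The bytes are already most-significant first: 0x3CAA228C8AD2.
0x3CAA228C8AD2 = 66701421742802.

66701421742802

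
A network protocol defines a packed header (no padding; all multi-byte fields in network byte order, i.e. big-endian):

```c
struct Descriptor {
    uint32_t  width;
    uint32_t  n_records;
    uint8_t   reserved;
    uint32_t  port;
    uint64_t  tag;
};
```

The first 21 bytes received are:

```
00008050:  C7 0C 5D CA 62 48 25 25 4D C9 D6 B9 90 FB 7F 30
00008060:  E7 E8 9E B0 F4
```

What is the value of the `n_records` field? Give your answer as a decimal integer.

`n_records` follows `width` (4 bytes), so it starts at byte offset 4 and occupies 4 bytes.
Bytes at offsets 4..7: 62 48 25 25.
Big-endian: lowest address holds the most-significant byte.
The bytes are already most-significant first: 0x62482525.
0x62482525 = 1648895269.

1648895269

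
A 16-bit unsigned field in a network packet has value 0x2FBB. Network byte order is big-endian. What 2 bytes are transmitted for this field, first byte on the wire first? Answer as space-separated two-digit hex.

Split into bytes (most-significant first): 2F BB.
In big-endian order the high byte comes first in memory.
So the memory order matches the most-significant-first order: 2F BB.

2F BB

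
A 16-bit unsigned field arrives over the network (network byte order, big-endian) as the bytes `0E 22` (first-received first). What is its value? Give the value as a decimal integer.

Big-endian stores the most-significant byte at the lowest address.
The bytes are already most-significant first: 0x0E22.
0x0E22 = 3618.

3618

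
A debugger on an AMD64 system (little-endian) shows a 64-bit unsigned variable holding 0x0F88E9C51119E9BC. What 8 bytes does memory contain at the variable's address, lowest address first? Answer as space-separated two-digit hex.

BC E9 19 11 C5 E9 88 0F

Split into bytes (most-significant first): 0F 88 E9 C5 11 19 E9 BC.
Little-endian: lowest address holds the least-significant byte.
So at ascending addresses the bytes are BC E9 19 11 C5 E9 88 0F.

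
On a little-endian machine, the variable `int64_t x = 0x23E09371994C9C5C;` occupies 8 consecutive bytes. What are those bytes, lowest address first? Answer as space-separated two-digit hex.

Split into bytes (most-significant first): 23 E0 93 71 99 4C 9C 5C.
Little-endian: lowest address holds the least-significant byte.
So at ascending addresses the bytes are 5C 9C 4C 99 71 93 E0 23.

5C 9C 4C 99 71 93 E0 23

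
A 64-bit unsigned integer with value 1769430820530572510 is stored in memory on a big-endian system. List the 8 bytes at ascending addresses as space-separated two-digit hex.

1769430820530572510 in hexadecimal, padded to 64 bits, is 0x188E47F4D85A4CDE.
Split into bytes (most-significant first): 18 8E 47 F4 D8 5A 4C DE.
In big-endian order the high byte comes first in memory.
So the memory order matches the most-significant-first order: 18 8E 47 F4 D8 5A 4C DE.

18 8E 47 F4 D8 5A 4C DE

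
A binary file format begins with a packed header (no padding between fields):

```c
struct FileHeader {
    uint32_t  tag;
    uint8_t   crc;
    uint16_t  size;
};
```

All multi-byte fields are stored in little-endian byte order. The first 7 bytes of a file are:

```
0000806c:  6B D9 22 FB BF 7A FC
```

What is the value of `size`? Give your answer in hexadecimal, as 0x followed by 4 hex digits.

0xFC7A

`size` follows `tag` (4 B), `crc` (1 B), so it starts at offset 4 + 1 = 5 and occupies 2 bytes.
Bytes at offsets 5..6: 7A FC.
In little-endian order the low byte comes first in memory.
Reassemble most-significant byte first: FC 7A → 0xFC7A.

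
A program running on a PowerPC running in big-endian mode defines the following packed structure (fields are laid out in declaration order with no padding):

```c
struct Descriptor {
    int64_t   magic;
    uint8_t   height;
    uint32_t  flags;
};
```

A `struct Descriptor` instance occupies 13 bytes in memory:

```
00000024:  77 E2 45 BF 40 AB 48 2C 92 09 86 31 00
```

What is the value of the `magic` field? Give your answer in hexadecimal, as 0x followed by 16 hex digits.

`magic` is the first field, at byte offset 0, occupying 8 bytes.
Bytes at offsets 0..7: 77 E2 45 BF 40 AB 48 2C.
Big-endian stores the most-significant byte at the lowest address.
The bytes are already most-significant first: 0x77E245BF40AB482C.

0x77E245BF40AB482C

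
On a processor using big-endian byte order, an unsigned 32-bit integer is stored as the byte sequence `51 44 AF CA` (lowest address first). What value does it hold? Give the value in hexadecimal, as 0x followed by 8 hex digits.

0x5144AFCA

Big-endian: lowest address holds the most-significant byte.
The bytes are already most-significant first: 0x5144AFCA.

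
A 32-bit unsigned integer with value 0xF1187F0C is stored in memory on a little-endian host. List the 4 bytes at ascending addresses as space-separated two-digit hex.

Split into bytes (most-significant first): F1 18 7F 0C.
In little-endian order the low byte comes first in memory.
So at ascending addresses the bytes are 0C 7F 18 F1.

0C 7F 18 F1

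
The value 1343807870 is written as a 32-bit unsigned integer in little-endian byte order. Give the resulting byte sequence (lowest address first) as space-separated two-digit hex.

1343807870 in hexadecimal, padded to 32 bits, is 0x5018E17E.
Split into bytes (most-significant first): 50 18 E1 7E.
In little-endian order the low byte comes first in memory.
So at ascending addresses the bytes are 7E E1 18 50.

7E E1 18 50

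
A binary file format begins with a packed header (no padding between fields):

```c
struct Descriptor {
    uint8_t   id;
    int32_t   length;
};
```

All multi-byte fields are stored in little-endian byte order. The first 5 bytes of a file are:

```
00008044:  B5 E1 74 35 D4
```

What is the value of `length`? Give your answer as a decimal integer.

-734694175

`length` follows `id` (1 byte), so it starts at byte offset 1 and occupies 4 bytes.
Bytes at offsets 1..4: E1 74 35 D4.
Little-endian stores the least-significant byte at the lowest address.
Reassemble most-significant byte first: D4 35 74 E1 → 0xD43574E1.
Top bit is set, so as a signed 32-bit value this is 0xD43574E1 − 2^32 = -734694175.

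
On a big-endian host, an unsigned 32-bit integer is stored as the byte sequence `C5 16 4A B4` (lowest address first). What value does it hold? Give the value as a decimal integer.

Big-endian: lowest address holds the most-significant byte.
The bytes are already most-significant first: 0xC5164AB4.
0xC5164AB4 = 3306572468.

3306572468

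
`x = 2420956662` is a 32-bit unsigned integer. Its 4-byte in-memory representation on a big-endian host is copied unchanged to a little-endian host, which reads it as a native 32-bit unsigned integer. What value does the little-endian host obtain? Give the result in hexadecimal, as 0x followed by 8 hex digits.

2420956662 in 32-bit hexadecimal is 0x904CDDF6.
Stored big-endian, the bytes at ascending addresses are 90 4C DD F6.
Read back as little-endian, the first byte is least significant, giving 0xF6DD4C90.

0xF6DD4C90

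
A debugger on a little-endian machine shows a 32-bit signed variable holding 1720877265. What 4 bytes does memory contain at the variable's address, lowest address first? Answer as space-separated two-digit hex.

D1 80 92 66

1720877265 in hexadecimal, padded to 32 bits, is 0x669280D1.
Split into bytes (most-significant first): 66 92 80 D1.
Little-endian stores the least-significant byte at the lowest address.
So at ascending addresses the bytes are D1 80 92 66.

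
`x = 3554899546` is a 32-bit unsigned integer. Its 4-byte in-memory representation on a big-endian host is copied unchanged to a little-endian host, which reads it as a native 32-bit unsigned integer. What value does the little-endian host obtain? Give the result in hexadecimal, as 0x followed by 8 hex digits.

3554899546 in 32-bit hexadecimal is 0xD3E3765A.
Stored big-endian, the bytes at ascending addresses are D3 E3 76 5A.
Read back as little-endian, the first byte is least significant, giving 0x5A76E3D3.

0x5A76E3D3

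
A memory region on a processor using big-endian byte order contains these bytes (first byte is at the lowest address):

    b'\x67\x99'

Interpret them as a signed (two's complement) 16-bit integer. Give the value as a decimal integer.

26521

In big-endian order the high byte comes first in memory.
The bytes are already most-significant first: 0x6799.
0x6799 = 26521.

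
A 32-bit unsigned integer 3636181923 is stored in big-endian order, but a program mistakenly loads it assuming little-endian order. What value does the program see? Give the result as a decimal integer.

2746989528

3636181923 in 32-bit hexadecimal is 0xD8BBBBA3.
Stored big-endian, the bytes at ascending addresses are D8 BB BB A3.
Read back as little-endian, the first byte is least significant, giving 0xA3BBBBD8.
0xA3BBBBD8 = 2746989528.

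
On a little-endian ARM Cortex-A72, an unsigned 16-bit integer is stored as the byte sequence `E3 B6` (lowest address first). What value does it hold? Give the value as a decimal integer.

Little-endian stores the least-significant byte at the lowest address.
Reassemble most-significant byte first: B6 E3 → 0xB6E3.
0xB6E3 = 46819.

46819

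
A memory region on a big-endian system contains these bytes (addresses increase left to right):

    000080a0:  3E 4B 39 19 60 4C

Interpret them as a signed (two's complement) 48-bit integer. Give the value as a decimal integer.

Big-endian: lowest address holds the most-significant byte.
The bytes are already most-significant first: 0x3E4B3919604C.
0x3E4B3919604C = 68492801433676.

68492801433676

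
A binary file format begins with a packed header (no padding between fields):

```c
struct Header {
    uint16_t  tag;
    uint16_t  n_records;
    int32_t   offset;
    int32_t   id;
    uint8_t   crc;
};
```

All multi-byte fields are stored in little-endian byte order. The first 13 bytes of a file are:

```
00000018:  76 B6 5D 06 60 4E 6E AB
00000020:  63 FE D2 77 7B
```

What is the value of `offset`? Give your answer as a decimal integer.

`offset` follows `tag` (2 B), `n_records` (2 B), so it starts at offset 2 + 2 = 4 and occupies 4 bytes.
Bytes at offsets 4..7: 60 4E 6E AB.
Little-endian stores the least-significant byte at the lowest address.
Reassemble most-significant byte first: AB 6E 4E 60 → 0xAB6E4E60.
Top bit is set, so as a signed 32-bit value this is 0xAB6E4E60 − 2^32 = -1418834336.

-1418834336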